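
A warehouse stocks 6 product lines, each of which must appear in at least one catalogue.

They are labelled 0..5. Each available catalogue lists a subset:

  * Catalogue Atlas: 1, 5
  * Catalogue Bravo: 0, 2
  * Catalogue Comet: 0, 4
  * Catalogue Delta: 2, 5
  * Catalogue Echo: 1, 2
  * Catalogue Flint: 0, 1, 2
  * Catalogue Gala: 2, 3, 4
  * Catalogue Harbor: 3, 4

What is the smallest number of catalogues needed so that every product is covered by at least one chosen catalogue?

Atlas and Bravo and Harbor together: Atlas ∪ Bravo ∪ Harbor = {0, 1, 2, 3, 4, 5} — every product is covered.
No 2 of the 8 catalogues cover everything (all 28 combinations miss at least one product), so 3 is optimal.

3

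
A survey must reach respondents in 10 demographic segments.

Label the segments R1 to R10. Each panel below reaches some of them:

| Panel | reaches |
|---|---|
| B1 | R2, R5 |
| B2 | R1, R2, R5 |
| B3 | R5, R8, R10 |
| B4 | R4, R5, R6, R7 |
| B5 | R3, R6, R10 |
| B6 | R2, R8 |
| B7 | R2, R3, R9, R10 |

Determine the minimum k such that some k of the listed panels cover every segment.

B2 and B4 and B6 and B7 together: B2 ∪ B4 ∪ B6 ∪ B7 = {R1, R2, R3, R4, R5, R6, R7, R8, R9, R10} — every segment is covered.
Only B2 contains R1, so B2 is forced; the remaining 7 segments need at least 3 more panels (each remaining panel adds at most 3) — so at least 4 panels are needed, and 4 is optimal.

4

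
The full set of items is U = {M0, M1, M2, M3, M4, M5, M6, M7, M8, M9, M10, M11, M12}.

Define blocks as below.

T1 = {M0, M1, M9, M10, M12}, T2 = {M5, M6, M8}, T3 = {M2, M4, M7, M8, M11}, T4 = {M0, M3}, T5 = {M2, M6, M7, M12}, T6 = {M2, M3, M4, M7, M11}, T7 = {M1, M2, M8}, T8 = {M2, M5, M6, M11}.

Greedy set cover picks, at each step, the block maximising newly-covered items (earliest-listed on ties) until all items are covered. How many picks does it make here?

Greedy: pick T1 (covers 5 new) → pick T3 (covers 5 new) → pick T2 (covers 2 new) → pick T4 (covers 1 new). Total picks: 4.
(The true minimum cover uses only 3 blocks, so greedy is not optimal here.)

4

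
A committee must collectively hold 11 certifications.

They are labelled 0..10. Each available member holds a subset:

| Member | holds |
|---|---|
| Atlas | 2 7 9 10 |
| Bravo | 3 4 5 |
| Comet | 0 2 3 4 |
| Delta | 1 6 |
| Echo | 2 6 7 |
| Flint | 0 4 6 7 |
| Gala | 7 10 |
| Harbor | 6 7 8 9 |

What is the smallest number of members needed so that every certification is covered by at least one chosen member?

5

Take {Atlas, Bravo, Comet, Delta, Harbor}. Their union is {0, 1, 2, 3, 4, 5, 6, 7, 8, 9, 10}, which is all 11 certifications.
No 4 of the 8 members cover everything (all 70 combinations miss at least one certification), so 5 is optimal.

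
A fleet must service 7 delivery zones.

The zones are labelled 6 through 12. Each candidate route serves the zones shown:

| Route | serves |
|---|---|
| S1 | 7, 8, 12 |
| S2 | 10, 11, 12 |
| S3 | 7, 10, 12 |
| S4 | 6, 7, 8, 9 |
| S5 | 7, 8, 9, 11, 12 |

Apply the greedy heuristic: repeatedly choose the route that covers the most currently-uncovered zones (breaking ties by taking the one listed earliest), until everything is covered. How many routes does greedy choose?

Greedy: pick S5 (covers 5 new) → pick S2 (covers 1 new) → pick S4 (covers 1 new). Total picks: 3.
(The true minimum cover uses only 2 routes, so greedy is not optimal here.)

3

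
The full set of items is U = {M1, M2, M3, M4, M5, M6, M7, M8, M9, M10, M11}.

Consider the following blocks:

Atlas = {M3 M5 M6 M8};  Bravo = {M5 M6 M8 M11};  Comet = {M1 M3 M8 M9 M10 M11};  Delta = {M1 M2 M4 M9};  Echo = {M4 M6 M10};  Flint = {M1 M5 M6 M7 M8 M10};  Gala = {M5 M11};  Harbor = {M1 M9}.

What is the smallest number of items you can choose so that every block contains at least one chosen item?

The 3 items {M1, M5, M6} hit every block.
The blocks Echo, Gala, Harbor are pairwise disjoint, so any hitting set needs a separate item for each — at least 3. Hence 3 is optimal.

3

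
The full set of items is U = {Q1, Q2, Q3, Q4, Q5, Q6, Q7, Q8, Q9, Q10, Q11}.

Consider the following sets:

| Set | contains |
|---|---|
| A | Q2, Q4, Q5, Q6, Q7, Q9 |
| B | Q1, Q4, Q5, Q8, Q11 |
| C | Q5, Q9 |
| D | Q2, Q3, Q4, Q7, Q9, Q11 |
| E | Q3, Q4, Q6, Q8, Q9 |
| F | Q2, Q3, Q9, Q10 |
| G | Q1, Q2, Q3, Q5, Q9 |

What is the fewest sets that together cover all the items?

3

A and B and F together: A ∪ B ∪ F = {Q1, Q2, Q3, Q4, Q5, Q6, Q7, Q8, Q9, Q10, Q11} — every item is covered.
Only F contains Q10, so F is forced; the remaining 7 items need at least 2 more sets (each remaining set adds at most 5) — so at least 3 sets are needed, and 3 is optimal.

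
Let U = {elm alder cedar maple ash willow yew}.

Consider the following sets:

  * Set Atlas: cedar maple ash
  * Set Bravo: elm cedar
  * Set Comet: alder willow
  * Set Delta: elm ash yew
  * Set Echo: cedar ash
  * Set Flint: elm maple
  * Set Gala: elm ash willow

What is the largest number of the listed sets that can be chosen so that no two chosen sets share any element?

3

Comet, Echo, Flint are pairwise disjoint (Comet={alder,willow}; Echo={cedar,ash}; Flint={elm,maple}).
Every remaining set overlaps one of these, and no 4 of the listed sets are pairwise disjoint, so 3 is the maximum.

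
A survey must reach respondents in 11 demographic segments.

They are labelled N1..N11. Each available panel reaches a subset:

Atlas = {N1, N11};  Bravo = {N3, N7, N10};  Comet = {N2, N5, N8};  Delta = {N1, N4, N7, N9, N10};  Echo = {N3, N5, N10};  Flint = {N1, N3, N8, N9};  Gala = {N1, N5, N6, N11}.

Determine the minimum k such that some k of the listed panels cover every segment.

4

Take {Comet, Delta, Echo, Gala}. Their union is {N1, N2, N3, N4, N5, N6, N7, N8, N9, N10, N11}, which is all 11 segments.
No 3 of the 7 panels cover everything (all 35 combinations miss at least one segment), so 4 is optimal.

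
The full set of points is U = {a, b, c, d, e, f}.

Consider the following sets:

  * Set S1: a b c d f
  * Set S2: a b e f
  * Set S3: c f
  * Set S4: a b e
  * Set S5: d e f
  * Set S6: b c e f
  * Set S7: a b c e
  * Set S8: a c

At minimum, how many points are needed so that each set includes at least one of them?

2

The 2 points {a, f} hit every set.
The sets S5, S8 are pairwise disjoint, so any hitting set needs a separate point for each — at least 2. Hence 2 is optimal.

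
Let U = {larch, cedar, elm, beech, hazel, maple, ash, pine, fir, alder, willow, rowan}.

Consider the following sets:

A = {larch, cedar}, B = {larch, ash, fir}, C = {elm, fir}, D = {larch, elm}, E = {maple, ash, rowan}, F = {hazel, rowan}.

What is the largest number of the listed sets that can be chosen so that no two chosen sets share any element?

3

A, C, E are pairwise disjoint (A={larch,cedar}; C={elm,fir}; E={maple,ash,rowan}).
Every remaining set overlaps one of these, and no 4 of the listed sets are pairwise disjoint, so 3 is the maximum.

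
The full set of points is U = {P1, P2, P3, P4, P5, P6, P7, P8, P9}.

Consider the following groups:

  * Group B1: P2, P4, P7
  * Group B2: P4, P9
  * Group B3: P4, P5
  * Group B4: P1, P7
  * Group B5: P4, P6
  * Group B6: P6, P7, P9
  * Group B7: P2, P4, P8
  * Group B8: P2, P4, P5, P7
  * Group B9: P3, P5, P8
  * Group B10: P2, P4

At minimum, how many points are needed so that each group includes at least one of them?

The 3 points {P4, P5, P7} hit every group.
The groups B4, B9, B10 are pairwise disjoint, so any hitting set needs a separate point for each — at least 3. Hence 3 is optimal.

3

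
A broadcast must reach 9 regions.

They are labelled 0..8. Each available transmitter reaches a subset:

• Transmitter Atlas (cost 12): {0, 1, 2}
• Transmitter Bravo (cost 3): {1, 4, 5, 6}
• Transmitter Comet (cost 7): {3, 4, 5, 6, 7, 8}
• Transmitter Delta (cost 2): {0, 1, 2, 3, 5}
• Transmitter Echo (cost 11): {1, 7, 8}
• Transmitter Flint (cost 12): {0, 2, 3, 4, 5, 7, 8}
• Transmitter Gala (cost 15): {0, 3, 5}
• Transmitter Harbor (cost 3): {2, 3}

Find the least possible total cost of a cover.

9

Comet, Delta together cover every region (Comet ∪ Delta = {0, 1, 2, 3, 4, 5, 6, 7, 8}); total cost 7 + 2 = 9.
The greedy pick Delta, Bravo, Comet costs 12; no covering selection beats 9.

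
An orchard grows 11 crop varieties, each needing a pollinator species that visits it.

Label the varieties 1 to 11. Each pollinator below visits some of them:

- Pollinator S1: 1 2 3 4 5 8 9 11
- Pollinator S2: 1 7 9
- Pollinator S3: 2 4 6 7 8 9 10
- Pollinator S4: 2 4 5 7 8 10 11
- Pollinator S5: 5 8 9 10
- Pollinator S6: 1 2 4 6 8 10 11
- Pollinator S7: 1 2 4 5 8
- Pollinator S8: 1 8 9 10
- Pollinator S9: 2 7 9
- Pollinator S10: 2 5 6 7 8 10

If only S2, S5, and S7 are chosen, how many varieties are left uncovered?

3

Union of S2, S5, S7 = {1, 2, 4, 5, 7, 8, 9, 10}.
Not covered: 3, 6, 11 — 3 varieties.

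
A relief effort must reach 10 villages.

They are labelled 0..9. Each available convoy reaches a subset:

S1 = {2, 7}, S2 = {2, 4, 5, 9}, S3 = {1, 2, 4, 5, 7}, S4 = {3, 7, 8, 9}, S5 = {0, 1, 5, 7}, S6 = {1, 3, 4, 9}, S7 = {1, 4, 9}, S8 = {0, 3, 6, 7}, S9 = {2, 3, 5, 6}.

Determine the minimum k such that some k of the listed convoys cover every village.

Take {S3, S4, S8}. Their union is {0, 1, 2, 3, 4, 5, 6, 7, 8, 9}, which is all 10 villages.
Only S4 contains 8, so S4 is forced; the remaining 6 villages need at least 2 more convoys (each remaining convoy adds at most 4) — so at least 3 convoys are needed, and 3 is optimal.

3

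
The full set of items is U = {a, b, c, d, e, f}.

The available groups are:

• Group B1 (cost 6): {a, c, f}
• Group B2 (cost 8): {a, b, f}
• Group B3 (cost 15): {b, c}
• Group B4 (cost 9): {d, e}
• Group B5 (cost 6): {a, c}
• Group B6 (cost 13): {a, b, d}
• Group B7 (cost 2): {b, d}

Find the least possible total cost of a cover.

17

B1, B4, B7 together cover every item (B1 ∪ B4 ∪ B7 = {a, b, c, d, e, f}); total cost 6 + 9 + 2 = 17.
No covering selection has total cost below 17.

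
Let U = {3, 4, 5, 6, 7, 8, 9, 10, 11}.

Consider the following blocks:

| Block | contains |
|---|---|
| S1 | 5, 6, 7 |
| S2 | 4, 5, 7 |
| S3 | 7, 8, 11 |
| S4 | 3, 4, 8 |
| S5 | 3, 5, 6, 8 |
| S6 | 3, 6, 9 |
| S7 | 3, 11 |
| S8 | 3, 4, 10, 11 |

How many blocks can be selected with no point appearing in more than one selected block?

2

S1, S8 are pairwise disjoint (S1={5,6,7}; S8={3,4,10,11}).
Every remaining block overlaps one of these, and no 3 of the listed blocks are pairwise disjoint, so 2 is the maximum.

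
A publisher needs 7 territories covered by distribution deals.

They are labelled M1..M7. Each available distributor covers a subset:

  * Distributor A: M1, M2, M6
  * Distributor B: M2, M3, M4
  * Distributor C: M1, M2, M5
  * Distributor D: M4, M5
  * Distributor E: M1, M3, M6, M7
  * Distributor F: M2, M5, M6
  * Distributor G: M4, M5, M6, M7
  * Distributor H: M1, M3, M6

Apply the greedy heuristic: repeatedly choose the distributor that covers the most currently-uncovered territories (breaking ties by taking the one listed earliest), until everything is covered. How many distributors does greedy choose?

Greedy: pick E (covers 4 new) → pick B (covers 2 new) → pick C (covers 1 new). Total picks: 3.

3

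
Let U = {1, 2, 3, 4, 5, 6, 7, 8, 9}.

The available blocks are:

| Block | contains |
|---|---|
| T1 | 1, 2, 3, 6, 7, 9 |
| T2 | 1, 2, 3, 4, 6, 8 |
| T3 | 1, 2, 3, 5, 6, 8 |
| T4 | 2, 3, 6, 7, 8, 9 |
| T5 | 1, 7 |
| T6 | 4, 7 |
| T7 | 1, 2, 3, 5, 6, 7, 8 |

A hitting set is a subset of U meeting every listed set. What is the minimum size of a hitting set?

Take H = {2, 7}. Each listed block contains at least one of these, so H is a hitting set of size 2.
The blocks T3, T6 are pairwise disjoint, so any hitting set needs a separate point for each — at least 2. Hence 2 is optimal.

2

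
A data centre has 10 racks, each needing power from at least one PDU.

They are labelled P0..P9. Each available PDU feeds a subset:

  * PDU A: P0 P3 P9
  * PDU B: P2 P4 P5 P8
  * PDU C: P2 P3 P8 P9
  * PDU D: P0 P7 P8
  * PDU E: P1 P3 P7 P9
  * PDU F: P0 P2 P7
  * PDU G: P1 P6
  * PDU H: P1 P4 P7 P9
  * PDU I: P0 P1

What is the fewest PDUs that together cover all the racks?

4

B and E and G and I together: B ∪ E ∪ G ∪ I = {P0, P1, P2, P3, P4, P5, P6, P7, P8, P9} — every rack is covered.
No 3 of the 9 PDUs cover everything (all 84 combinations miss at least one rack), so 4 is optimal.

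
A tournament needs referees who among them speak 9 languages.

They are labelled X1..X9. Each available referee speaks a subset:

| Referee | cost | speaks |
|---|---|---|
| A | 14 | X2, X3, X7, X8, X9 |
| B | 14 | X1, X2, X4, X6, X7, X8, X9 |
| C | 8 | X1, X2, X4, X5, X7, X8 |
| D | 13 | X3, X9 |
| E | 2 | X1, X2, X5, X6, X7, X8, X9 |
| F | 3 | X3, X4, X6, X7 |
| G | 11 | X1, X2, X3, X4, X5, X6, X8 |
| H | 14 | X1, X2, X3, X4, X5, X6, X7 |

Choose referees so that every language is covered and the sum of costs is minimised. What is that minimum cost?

E, F together cover every language (E ∪ F = {X1, X2, X3, X4, X5, X6, X7, X8, X9}); total cost 2 + 3 = 5.
No covering selection has total cost below 5.

5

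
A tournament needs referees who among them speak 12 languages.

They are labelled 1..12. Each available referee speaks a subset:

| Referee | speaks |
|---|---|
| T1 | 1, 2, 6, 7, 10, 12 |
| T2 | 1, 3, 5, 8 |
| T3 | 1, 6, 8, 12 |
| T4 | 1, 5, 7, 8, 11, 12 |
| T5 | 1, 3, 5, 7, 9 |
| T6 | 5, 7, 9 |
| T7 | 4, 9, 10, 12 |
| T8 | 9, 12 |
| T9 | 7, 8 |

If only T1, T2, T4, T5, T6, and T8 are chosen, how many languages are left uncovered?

1

Union of T1, T2, T4, T5, T6, T8 = {1, 2, 3, 5, 6, 7, 8, 9, 10, 11, 12}.
Not covered: 4 — 1 language.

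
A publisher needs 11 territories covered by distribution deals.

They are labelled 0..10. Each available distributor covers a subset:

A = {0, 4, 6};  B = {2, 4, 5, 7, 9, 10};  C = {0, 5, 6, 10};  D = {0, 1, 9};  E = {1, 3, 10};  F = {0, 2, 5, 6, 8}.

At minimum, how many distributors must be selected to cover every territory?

3

B and E and F together: B ∪ E ∪ F = {0, 1, 2, 3, 4, 5, 6, 7, 8, 9, 10} — every territory is covered.
Only E contains 3, so E is forced; the remaining 8 territories need at least 2 more distributors (each remaining distributor adds at most 5) — so at least 3 distributors are needed, and 3 is optimal.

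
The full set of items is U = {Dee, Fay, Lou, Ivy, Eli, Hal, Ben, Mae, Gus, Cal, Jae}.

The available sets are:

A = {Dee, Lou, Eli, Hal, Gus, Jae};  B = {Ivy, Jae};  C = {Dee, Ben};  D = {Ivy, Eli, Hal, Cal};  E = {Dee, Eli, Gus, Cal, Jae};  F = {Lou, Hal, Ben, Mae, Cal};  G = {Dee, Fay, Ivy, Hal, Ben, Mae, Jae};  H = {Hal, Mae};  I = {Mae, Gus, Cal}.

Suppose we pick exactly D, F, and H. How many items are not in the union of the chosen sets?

4

Union of D, F, H = {Lou, Ivy, Eli, Hal, Ben, Mae, Cal}.
Not covered: Dee, Fay, Gus, Jae — 4 items.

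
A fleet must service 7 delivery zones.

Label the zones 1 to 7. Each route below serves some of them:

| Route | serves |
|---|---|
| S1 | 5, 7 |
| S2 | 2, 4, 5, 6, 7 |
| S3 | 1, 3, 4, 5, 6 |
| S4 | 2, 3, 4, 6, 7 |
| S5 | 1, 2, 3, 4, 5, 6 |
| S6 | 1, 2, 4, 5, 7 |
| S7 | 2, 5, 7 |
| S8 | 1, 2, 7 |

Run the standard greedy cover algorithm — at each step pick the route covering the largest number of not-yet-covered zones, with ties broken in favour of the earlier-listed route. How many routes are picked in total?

2

Greedy: pick S5 (covers 6 new) → pick S1 (covers 1 new). Total picks: 2.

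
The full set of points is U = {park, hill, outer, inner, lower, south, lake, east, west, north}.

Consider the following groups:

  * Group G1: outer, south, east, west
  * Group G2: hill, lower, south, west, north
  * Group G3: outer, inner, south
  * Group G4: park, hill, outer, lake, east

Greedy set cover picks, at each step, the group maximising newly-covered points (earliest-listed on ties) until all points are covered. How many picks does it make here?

3

Greedy: pick G2 (covers 5 new) → pick G4 (covers 4 new) → pick G3 (covers 1 new). Total picks: 3.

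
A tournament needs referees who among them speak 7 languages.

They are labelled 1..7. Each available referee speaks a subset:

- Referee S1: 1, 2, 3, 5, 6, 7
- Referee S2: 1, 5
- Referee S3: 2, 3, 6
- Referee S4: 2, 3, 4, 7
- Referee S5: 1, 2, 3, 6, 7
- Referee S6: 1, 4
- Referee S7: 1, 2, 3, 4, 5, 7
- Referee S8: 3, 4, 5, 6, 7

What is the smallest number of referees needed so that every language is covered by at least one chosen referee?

2

S5 and S7 together: S5 ∪ S7 = {1, 2, 3, 4, 5, 6, 7} — every language is covered.
No single referee has all 7 languages (the largest, S1, has 6), so 2 is optimal.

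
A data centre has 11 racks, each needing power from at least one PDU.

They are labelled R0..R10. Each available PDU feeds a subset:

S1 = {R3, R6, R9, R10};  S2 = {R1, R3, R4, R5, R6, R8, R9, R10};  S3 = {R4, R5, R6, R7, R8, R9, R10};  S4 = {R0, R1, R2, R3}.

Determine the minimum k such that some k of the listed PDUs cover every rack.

Take {S3, S4}. Their union is {R0, R1, R2, R3, R4, R5, R6, R7, R8, R9, R10}, which is all 11 racks.
No single PDU has all 11 racks (the largest, S2, has 8), so 2 is optimal.

2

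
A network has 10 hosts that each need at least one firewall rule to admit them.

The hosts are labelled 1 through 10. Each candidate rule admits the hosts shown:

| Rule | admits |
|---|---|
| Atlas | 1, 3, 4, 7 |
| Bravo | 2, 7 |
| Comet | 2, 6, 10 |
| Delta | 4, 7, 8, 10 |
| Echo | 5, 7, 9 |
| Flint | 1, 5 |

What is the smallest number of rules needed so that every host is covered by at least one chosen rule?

Take {Atlas, Comet, Delta, Echo}. Their union is {1, 2, 3, 4, 5, 6, 7, 8, 9, 10}, which is all 10 hosts.
Only Delta contains 8, so Delta is forced; the remaining 6 hosts need at least 3 more rules (each remaining rule adds at most 2) — so at least 4 rules are needed, and 4 is optimal.

4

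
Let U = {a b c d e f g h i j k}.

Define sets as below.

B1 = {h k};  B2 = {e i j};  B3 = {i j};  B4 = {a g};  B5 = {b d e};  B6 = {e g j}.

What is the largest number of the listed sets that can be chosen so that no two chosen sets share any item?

4

B1, B3, B4, B5 are pairwise disjoint (B1={h,k}; B3={i,j}; B4={a,g}; B5={b,d,e}).
Every remaining set overlaps one of these, and no 5 of the listed sets are pairwise disjoint, so 4 is the maximum.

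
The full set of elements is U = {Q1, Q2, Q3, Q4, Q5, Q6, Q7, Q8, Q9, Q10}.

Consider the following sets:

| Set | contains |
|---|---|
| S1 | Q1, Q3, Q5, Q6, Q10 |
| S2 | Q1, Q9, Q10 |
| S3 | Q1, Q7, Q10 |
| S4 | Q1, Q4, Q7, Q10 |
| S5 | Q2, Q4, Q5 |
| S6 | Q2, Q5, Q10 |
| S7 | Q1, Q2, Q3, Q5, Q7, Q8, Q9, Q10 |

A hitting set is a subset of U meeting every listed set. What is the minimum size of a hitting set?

2

H = {Q5, Q10} meets every set (each contains at least one member of H), and |H| = 2.
The sets S2, S5 are pairwise disjoint, so any hitting set needs a separate element for each — at least 2. Hence 2 is optimal.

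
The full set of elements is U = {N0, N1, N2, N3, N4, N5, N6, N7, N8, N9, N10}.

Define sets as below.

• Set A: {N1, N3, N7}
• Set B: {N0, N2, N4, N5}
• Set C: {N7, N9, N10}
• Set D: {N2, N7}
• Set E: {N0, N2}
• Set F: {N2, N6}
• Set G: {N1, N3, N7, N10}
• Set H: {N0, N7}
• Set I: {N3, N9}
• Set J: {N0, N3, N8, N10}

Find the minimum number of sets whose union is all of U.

B, C, F, G, and J cover everything between them: the union {N0, N1, N2, N3, N4, N5, N6, N7, N8, N9, N10} is all of U.
No 4 of the 10 sets cover everything (all 210 combinations miss at least one element), so 5 is optimal.

5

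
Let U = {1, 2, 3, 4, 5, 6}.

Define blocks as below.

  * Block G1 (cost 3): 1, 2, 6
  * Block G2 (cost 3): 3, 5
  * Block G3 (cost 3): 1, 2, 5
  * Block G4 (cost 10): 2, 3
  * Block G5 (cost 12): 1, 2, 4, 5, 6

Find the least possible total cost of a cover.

15

G2, G5 together cover every item (G2 ∪ G5 = {1, 2, 3, 4, 5, 6}); total cost 3 + 12 = 15.
The greedy pick G1, G2, G5 costs 18; no covering selection beats 15.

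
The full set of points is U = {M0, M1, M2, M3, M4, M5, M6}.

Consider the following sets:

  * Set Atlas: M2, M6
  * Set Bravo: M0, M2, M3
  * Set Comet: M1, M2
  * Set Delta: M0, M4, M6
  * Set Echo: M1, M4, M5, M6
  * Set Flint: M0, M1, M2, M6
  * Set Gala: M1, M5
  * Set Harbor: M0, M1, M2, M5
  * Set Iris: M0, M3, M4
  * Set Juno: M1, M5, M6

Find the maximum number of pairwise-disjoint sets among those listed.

3

Atlas, Gala, Iris are pairwise disjoint (Atlas={M2,M6}; Gala={M1,M5}; Iris={M0,M3,M4}).
Every remaining set overlaps one of these, and no 4 of the listed sets are pairwise disjoint, so 3 is the maximum.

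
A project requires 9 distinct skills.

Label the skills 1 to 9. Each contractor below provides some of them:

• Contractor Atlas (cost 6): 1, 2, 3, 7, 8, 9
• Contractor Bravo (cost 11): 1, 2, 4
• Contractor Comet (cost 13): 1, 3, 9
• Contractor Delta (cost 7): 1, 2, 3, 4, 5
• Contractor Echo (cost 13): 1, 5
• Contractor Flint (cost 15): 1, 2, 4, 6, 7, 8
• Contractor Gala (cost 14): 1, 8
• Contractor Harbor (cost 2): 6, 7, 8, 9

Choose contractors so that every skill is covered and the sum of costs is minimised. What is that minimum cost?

Delta, Harbor together cover every skill (Delta ∪ Harbor = {1, 2, 3, 4, 5, 6, 7, 8, 9}); total cost 7 + 2 = 9.
No covering selection has total cost below 9.

9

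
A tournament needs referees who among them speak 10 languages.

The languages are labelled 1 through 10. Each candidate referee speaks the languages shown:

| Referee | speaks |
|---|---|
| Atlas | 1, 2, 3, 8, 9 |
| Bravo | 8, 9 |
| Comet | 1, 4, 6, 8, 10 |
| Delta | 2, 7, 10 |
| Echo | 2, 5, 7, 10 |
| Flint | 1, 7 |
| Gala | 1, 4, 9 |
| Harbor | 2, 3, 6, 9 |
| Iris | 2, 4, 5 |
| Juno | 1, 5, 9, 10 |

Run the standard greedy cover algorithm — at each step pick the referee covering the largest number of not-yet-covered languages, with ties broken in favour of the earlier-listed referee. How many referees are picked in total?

Greedy: pick Atlas (covers 5 new) → pick Comet (covers 3 new) → pick Echo (covers 2 new). Total picks: 3.

3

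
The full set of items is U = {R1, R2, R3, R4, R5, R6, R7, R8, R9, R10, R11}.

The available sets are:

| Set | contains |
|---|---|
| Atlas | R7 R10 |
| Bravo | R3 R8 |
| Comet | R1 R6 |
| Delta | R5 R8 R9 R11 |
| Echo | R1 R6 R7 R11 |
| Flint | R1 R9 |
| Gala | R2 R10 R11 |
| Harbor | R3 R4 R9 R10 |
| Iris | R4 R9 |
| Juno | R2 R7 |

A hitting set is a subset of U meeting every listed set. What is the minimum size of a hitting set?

Take H = {R1, R2, R7, R8, R9}. Each listed set contains at least one of these, so H is a hitting set of size 5.
No choice of 4 items meets every set, so 5 is the minimum.

5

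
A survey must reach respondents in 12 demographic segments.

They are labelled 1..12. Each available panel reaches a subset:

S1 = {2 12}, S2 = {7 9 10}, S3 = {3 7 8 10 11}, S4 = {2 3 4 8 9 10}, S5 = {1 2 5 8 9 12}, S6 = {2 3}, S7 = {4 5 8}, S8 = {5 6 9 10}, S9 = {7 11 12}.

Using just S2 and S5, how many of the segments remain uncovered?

Union of S2, S5 = {1, 2, 5, 7, 8, 9, 10, 12}.
Not covered: 3, 4, 6, 11 — 4 segments.

4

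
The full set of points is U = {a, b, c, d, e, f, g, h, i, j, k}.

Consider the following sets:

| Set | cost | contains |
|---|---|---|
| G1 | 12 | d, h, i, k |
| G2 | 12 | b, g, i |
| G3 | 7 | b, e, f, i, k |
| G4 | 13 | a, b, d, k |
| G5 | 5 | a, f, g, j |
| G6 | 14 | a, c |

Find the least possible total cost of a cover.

G1, G3, G5, G6 together cover every point (G1 ∪ G3 ∪ G5 ∪ G6 = {a, b, c, d, e, f, g, h, i, j, k}); total cost 12 + 7 + 5 + 14 = 38.
No covering selection has total cost below 38.

38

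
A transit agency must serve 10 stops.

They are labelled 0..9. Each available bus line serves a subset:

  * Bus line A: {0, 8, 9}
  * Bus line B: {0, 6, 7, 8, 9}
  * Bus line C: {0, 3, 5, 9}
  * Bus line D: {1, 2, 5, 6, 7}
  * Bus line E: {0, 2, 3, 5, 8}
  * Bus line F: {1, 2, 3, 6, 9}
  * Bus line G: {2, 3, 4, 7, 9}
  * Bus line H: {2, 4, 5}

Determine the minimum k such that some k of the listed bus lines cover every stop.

D and E and G together: D ∪ E ∪ G = {0, 1, 2, 3, 4, 5, 6, 7, 8, 9} — every stop is covered.
No 2 of the 8 bus lines cover everything (all 28 combinations miss at least one stop), so 3 is optimal.

3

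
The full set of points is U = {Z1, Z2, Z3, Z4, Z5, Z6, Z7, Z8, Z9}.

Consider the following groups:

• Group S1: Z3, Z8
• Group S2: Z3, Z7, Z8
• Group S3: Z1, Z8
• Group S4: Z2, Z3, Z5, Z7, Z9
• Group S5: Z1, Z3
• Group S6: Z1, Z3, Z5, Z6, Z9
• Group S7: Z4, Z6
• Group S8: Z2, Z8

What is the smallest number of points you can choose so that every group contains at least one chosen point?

The 3 points {Z3, Z4, Z8} hit every group.
The groups S5, S7, S8 are pairwise disjoint, so any hitting set needs a separate point for each — at least 3. Hence 3 is optimal.

3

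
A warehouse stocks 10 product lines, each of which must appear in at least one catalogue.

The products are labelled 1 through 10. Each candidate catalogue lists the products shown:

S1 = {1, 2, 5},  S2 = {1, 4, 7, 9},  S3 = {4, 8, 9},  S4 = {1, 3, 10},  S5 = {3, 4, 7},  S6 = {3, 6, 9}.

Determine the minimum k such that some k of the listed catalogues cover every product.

5

Take {S1, S2, S3, S4, S6}. Their union is {1, 2, 3, 4, 5, 6, 7, 8, 9, 10}, which is all 10 products.
No 4 of the 6 catalogues cover everything (all 15 combinations miss at least one product), so 5 is optimal.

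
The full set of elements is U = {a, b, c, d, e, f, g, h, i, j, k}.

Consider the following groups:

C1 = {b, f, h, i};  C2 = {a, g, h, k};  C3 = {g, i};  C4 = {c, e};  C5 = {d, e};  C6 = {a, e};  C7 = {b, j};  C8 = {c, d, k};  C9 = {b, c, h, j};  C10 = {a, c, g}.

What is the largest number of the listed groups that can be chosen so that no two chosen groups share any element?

4

C3, C6, C7, C8 are pairwise disjoint (C3={g,i}; C6={a,e}; C7={b,j}; C8={c,d,k}).
Every remaining group overlaps one of these, and no 5 of the listed groups are pairwise disjoint, so 4 is the maximum.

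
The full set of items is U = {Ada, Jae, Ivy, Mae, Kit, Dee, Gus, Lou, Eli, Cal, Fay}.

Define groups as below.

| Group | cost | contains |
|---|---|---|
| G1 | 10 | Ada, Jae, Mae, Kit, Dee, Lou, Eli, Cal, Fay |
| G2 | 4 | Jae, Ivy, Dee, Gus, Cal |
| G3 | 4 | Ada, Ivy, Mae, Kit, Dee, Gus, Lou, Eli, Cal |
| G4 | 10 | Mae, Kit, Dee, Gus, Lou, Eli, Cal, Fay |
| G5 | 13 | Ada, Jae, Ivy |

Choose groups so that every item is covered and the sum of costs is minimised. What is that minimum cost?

14

G1, G3 together cover every item (G1 ∪ G3 = {Ada, Jae, Ivy, Mae, Kit, Dee, Gus, Lou, Eli, Cal, Fay}); total cost 10 + 4 = 14.
The greedy pick G3, G2, G1 costs 18; no covering selection beats 14.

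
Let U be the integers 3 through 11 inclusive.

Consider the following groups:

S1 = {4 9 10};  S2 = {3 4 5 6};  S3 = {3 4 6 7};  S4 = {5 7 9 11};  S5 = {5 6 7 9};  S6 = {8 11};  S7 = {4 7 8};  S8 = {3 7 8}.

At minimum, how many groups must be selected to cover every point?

4

S1, S2, S3, and S6 cover everything between them: the union {3, 4, 5, 6, 7, 8, 9, 10, 11} is all of U.
No 3 of the 8 groups cover everything (all 56 combinations miss at least one point), so 4 is optimal.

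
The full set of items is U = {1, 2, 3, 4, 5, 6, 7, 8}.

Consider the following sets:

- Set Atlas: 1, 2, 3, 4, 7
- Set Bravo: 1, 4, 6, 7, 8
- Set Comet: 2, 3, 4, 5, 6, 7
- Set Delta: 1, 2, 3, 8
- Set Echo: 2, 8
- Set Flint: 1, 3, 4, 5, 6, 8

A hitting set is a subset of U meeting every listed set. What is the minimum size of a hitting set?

2

H = {4, 8} meets every set (each contains at least one member of H), and |H| = 2.
No single item lies in every set, so at least 2 are needed and 2 is optimal.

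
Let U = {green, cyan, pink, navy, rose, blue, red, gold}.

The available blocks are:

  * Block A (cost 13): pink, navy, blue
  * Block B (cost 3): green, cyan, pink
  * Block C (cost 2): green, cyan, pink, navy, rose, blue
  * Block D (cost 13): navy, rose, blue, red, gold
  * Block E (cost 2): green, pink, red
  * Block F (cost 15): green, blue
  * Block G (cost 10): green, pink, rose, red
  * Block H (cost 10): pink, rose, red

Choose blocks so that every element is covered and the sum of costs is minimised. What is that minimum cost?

15

C, D together cover every element (C ∪ D = {green, cyan, pink, navy, rose, blue, red, gold}); total cost 2 + 13 = 15.
The greedy pick C, E, D costs 17; no covering selection beats 15.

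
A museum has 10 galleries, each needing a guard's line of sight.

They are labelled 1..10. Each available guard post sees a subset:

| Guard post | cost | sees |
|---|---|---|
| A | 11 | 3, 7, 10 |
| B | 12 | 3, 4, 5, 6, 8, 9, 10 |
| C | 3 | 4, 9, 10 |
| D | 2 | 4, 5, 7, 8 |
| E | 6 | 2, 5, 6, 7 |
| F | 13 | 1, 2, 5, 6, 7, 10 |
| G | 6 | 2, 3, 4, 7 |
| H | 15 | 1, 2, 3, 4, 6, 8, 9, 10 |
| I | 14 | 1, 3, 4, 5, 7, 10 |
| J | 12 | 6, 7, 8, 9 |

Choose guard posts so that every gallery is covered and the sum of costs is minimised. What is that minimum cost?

D, H together cover every gallery (D ∪ H = {1, 2, 3, 4, 5, 6, 7, 8, 9, 10}); total cost 2 + 15 = 17.
The greedy pick D, C, E, G, F costs 30; no covering selection beats 17.

17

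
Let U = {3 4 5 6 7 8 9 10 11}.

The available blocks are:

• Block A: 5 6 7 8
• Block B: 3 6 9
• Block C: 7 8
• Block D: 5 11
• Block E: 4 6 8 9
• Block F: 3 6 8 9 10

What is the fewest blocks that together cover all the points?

C, D, E, and F cover everything between them: the union {3, 4, 5, 6, 7, 8, 9, 10, 11} is all of U.
Only E contains 4, so E is forced; the remaining 5 points need at least 3 more blocks (each remaining block adds at most 2) — so at least 4 blocks are needed, and 4 is optimal.

4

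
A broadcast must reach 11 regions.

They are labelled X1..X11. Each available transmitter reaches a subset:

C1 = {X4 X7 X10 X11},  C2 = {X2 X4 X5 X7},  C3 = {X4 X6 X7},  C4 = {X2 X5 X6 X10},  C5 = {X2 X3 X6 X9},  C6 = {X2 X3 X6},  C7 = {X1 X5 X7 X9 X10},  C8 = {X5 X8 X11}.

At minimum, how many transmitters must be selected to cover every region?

C3 and C5 and C7 and C8 together: C3 ∪ C5 ∪ C7 ∪ C8 = {X1, X2, X3, X4, X5, X6, X7, X8, X9, X10, X11} — every region is covered.
No 3 of the 8 transmitters cover everything (all 56 combinations miss at least one region), so 4 is optimal.

4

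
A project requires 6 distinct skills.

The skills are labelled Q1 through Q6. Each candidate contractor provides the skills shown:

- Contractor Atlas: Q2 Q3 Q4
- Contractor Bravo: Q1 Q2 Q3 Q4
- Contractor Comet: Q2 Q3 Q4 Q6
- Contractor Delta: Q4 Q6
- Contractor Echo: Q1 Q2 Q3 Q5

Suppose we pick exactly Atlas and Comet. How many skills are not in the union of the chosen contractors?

2

Union of Atlas, Comet = {Q2, Q3, Q4, Q6}.
Not covered: Q1, Q5 — 2 skills.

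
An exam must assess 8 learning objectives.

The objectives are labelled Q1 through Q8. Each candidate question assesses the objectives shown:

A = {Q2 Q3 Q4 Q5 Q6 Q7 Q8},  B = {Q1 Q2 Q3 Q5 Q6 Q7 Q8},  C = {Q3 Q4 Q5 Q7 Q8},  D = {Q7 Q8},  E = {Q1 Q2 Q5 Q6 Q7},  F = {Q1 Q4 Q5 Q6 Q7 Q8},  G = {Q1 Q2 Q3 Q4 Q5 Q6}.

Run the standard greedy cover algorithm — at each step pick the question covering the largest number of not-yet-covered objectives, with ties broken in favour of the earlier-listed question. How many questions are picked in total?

Greedy: pick A (covers 7 new) → pick B (covers 1 new). Total picks: 2.

2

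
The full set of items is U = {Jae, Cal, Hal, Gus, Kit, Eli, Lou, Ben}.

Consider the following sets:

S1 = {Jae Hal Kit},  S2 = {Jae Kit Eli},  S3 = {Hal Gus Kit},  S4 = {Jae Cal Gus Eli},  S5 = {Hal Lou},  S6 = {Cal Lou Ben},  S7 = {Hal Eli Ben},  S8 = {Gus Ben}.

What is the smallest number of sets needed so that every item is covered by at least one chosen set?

S2, S3, and S6 cover everything between them: the union {Jae, Cal, Hal, Gus, Kit, Eli, Lou, Ben} is all of U.
No 2 of the 8 sets cover everything (all 28 combinations miss at least one item), so 3 is optimal.

3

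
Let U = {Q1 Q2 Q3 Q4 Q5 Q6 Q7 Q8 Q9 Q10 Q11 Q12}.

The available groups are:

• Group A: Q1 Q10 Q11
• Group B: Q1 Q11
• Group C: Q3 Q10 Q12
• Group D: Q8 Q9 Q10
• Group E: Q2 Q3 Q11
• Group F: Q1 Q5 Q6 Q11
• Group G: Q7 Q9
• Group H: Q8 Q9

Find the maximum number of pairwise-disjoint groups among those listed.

3

B, C, G are pairwise disjoint (B={Q1,Q11}; C={Q3,Q10,Q12}; G={Q7,Q9}).
Every remaining group overlaps one of these, and no 4 of the listed groups are pairwise disjoint, so 3 is the maximum.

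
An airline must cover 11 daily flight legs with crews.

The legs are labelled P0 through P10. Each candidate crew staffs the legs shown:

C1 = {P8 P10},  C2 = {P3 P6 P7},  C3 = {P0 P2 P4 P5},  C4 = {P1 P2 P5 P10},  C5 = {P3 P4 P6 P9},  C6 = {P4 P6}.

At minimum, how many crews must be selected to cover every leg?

5

Take {C1, C2, C3, C4, C5}. Their union is {P0, P1, P2, P3, P4, P5, P6, P7, P8, P9, P10}, which is all 11 legs.
No 4 of the 6 crews cover everything (all 15 combinations miss at least one leg), so 5 is optimal.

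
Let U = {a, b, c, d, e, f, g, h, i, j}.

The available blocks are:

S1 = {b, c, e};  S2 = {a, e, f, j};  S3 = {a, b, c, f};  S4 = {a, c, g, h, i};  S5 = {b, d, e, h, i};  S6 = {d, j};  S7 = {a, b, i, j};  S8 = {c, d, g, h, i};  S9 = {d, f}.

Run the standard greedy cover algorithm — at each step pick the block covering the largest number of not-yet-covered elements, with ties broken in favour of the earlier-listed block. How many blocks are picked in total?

3

Greedy: pick S4 (covers 5 new) → pick S2 (covers 3 new) → pick S5 (covers 2 new). Total picks: 3.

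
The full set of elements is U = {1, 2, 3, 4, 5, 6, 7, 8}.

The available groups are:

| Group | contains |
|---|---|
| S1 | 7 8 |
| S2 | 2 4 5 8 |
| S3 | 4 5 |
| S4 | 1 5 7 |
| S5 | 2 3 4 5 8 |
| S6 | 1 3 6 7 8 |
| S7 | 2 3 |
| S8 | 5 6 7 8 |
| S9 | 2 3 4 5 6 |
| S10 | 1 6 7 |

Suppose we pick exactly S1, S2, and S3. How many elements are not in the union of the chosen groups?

Union of S1, S2, S3 = {2, 4, 5, 7, 8}.
Not covered: 1, 3, 6 — 3 elements.

3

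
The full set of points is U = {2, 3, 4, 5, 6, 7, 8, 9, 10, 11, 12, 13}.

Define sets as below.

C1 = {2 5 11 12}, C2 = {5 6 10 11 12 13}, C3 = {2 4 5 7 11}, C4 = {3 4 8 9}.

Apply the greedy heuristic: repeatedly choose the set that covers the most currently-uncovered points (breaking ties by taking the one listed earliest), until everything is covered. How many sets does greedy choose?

Greedy: pick C2 (covers 6 new) → pick C4 (covers 4 new) → pick C3 (covers 2 new). Total picks: 3.

3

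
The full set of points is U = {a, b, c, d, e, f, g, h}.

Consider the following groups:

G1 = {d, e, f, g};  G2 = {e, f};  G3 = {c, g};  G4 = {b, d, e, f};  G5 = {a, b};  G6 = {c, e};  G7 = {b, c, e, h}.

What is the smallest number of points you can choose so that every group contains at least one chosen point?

3

Take T = {a, c, e}. Each listed group contains at least one of these, so T is a hitting set of size 3.
The groups G2, G3, G5 are pairwise disjoint, so any hitting set needs a separate point for each — at least 3. Hence 3 is optimal.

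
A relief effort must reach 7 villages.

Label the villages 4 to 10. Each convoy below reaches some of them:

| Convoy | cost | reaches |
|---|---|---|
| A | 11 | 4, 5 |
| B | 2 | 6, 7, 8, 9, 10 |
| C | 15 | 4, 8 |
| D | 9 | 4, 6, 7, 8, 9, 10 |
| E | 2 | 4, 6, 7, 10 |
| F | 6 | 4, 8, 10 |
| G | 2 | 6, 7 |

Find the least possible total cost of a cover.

A, B together cover every village (A ∪ B = {4, 5, 6, 7, 8, 9, 10}); total cost 11 + 2 = 13.
The greedy pick B, E, A costs 15; no covering selection beats 13.

13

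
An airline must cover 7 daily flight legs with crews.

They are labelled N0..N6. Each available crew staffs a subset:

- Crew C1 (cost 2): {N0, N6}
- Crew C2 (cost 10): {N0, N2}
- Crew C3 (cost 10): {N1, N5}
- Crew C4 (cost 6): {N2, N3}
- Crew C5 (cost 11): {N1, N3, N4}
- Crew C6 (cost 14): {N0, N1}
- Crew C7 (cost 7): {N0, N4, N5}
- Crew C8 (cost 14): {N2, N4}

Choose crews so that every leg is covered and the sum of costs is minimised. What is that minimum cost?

C1, C3, C4, C7 together cover every leg (C1 ∪ C3 ∪ C4 ∪ C7 = {N0, N1, N2, N3, N4, N5, N6}); total cost 2 + 10 + 6 + 7 = 25.
No covering selection has total cost below 25.

25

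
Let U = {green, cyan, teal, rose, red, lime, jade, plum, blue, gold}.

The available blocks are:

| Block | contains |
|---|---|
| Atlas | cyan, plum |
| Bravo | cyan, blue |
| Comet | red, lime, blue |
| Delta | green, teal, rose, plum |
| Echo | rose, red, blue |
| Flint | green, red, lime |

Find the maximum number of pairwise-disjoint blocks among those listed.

2

Bravo, Delta are pairwise disjoint (Bravo={cyan,blue}; Delta={green,teal,rose,plum}).
Every remaining block overlaps one of these, and no 3 of the listed blocks are pairwise disjoint, so 2 is the maximum.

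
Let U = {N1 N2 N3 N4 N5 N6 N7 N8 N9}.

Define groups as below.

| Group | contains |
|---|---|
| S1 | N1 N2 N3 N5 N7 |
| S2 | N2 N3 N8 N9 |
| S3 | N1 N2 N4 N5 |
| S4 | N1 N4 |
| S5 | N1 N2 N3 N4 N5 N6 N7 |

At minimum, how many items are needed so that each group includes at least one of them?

2

Take H = {N1, N9}. Each listed group contains at least one of these, so H is a hitting set of size 2.
The groups S2, S4 are pairwise disjoint, so any hitting set needs a separate item for each — at least 2. Hence 2 is optimal.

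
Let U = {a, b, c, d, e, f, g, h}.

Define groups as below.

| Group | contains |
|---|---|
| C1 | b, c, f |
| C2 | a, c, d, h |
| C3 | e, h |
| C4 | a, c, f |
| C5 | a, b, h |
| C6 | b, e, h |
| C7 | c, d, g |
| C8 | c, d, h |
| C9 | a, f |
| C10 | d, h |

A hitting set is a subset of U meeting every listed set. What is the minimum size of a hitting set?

3

The 3 items {d, f, h} hit every group.
The groups C6, C7, C9 are pairwise disjoint, so any hitting set needs a separate item for each — at least 3. Hence 3 is optimal.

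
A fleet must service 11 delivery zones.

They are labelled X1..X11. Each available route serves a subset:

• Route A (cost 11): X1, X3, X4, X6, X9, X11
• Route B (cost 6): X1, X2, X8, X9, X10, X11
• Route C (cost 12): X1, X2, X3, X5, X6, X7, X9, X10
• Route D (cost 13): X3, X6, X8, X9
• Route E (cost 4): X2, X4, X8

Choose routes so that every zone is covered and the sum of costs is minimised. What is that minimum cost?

22

B, C, E together cover every zone (B ∪ C ∪ E = {X1, X2, X3, X4, X5, X6, X7, X8, X9, X10, X11}); total cost 6 + 12 + 4 = 22.
No covering selection has total cost below 22.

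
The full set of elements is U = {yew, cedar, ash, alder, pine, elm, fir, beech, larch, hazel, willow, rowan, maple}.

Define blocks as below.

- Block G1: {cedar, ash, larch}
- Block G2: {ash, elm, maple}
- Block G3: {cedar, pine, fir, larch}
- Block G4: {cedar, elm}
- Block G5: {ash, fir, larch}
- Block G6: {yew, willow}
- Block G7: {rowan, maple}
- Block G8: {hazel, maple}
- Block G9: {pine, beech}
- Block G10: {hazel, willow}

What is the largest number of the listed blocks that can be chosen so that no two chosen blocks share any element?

G4, G5, G6, G8, G9 are pairwise disjoint (G4={cedar,elm}; G5={ash,fir,larch}; G6={yew,willow}; G8={hazel,maple}; G9={pine,beech}).
Every remaining block overlaps one of these, and no 6 of the listed blocks are pairwise disjoint, so 5 is the maximum.

5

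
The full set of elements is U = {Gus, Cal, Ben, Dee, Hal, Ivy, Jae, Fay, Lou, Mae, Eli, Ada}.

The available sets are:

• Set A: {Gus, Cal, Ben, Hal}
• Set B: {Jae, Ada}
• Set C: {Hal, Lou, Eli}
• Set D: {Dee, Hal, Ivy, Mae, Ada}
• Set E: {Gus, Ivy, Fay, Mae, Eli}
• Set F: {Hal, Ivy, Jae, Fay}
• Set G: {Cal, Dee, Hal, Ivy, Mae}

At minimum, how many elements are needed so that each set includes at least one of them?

H = {Hal, Jae, Mae} meets every set (each contains at least one member of H), and |H| = 3.
No choice of 2 elements meets every set, so 3 is the minimum.

3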